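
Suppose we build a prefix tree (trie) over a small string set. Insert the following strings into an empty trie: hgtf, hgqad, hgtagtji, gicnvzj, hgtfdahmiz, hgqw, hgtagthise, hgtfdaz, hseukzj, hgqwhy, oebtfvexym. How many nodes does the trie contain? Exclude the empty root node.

49

Trace insertions, counting only characters that open a new branch:
  "hgtf" → 4 new (h, g, t, f)
  "hgqad" → prefix "hg" already present; 3 new (q, a, d)
  "hgtagtji" → prefix "hgt" already present; 5 new (a, g, t, j, i)
  "gicnvzj" → 7 new (g, i, c, n, v, z, j)
  "hgtfdahmiz" → prefix "hgtf" already present; 6 new (d, a, h, m, i, z)
  "hgqw" → prefix "hgq" already present; 1 new (w)
  "hgtagthise" → prefix "hgtagt" already present; 4 new (h, i, s, e)
  "hgtfdaz" → prefix "hgtfda" already present; 1 new (z)
  "hseukzj" → prefix "h" already present; 6 new (s, e, u, k, z, j)
  "hgqwhy" → prefix "hgqw" already present; 2 new (h, y)
  "oebtfvexym" → 10 new (o, e, b, t, f, v, e, x, y, m)
Total nodes = 4 + 3 + 5 + 7 + 6 + 1 + 4 + 1 + 6 + 2 + 10 = 49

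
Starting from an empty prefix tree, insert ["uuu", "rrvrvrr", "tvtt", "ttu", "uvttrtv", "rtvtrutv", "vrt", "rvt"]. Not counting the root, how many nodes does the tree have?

34

Count nodes per top-level branch (shared prefixes stored once):
  'r'-branch (rrvrvrr, rtvtrutv, rvt): 16 nodes
  't'-branch (ttu, tvtt): 6 nodes
  'u'-branch (uuu, uvttrtv): 9 nodes
  'v'-branch (vrt): 3 nodes
Sum: 34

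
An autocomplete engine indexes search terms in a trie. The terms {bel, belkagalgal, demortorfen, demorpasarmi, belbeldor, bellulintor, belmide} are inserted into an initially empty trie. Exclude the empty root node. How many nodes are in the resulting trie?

Insert word by word; a character creates a node only if that edge doesn't already exist:
  "bel" → 3 new (b, e, l)
  "belkagalgal" → prefix "bel" already present; 8 new (k, a, g, a, l, g, a, l)
  "demortorfen" → 11 new (d, e, m, o, r, t, o, r, f, e, n)
  "demorpasarmi" → prefix "demor" already present; 7 new (p, a, s, a, r, m, i)
  "belbeldor" → prefix "bel" already present; 6 new (b, e, l, d, o, r)
  "bellulintor" → prefix "bel" already present; 8 new (l, u, l, i, n, t, o, r)
  "belmide" → prefix "bel" already present; 4 new (m, i, d, e)
Total nodes = 3 + 8 + 11 + 7 + 6 + 8 + 4 = 47

47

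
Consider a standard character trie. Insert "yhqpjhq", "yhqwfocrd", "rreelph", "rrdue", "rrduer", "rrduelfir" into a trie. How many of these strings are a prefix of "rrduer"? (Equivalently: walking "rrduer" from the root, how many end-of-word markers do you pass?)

2

Traverse "rrduer" character by character; count nodes along the way that are marked as word ends.
Prefixes of the query that are stored words: "rrdue", "rrduer"
Count: 2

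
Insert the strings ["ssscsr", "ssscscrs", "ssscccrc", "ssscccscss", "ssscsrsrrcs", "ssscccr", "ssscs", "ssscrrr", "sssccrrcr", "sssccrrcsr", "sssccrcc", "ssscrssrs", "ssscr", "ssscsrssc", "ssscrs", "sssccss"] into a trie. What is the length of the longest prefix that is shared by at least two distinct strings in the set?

8

Look for the deepest trie node that still has at least two words in its subtree.
e.g. "sssccrrcr" and "sssccrrcsr" share the prefix "sssccrrc" of length 8; no pair shares a longer one.
Longest shared-prefix length: 8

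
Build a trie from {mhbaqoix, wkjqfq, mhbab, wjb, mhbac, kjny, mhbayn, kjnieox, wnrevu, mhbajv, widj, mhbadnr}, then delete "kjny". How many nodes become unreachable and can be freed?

1

Walk "kjny" from the leaf back toward the root, removing each node that no remaining word uses.
The suffix "y" (1 node) is used only by "kjny"; the node for "kjn" still has the child "i", so pruning stops there.
Nodes removed: 1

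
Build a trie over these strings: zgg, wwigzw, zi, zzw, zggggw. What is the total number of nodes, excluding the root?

Trie structure (* marks end of a word):
(root)
├─ w
│  └─ w
│     └─ i
│        └─ g
│           └─ z
│              └─ w *
└─ z
   ├─ g
   │  └─ g *
   │     └─ g
   │        └─ g
   │           └─ w *
   ├─ i *
   └─ z
      └─ w *
Counting every labelled node above: 15.

15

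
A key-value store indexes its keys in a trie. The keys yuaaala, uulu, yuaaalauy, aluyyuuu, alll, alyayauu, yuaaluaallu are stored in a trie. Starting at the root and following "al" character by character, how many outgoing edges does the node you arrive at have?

3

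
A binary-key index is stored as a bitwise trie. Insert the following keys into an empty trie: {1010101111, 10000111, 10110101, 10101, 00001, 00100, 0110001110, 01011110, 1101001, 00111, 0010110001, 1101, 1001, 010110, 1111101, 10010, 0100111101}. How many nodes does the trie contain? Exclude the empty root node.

For each word, the new-node count is its length minus the longest prefix already in the trie:
  "1010101111" → 10 new (1, 0, 1, 0, 1, 0, 1, 1, 1, 1)
  "10000111" → prefix "10" already present; 6 new (0, 0, 0, 1, 1, 1)
  "10110101" → prefix "101" already present; 5 new (1, 0, 1, 0, 1)
  "10101" → prefix "10101" already present; 0 new (none)
  "00001" → 5 new (0, 0, 0, 0, 1)
  "00100" → prefix "00" already present; 3 new (1, 0, 0)
  "0110001110" → prefix "0" already present; 9 new (1, 1, 0, 0, 0, 1, 1, 1, 0)
  "01011110" → prefix "01" already present; 6 new (0, 1, 1, 1, 1, 0)
  "1101001" → prefix "1" already present; 6 new (1, 0, 1, 0, 0, 1)
  "00111" → prefix "001" already present; 2 new (1, 1)
  "0010110001" → prefix "0010" already present; 6 new (1, 1, 0, 0, 0, 1)
  "1101" → prefix "1101" already present; 0 new (none)
  "1001" → prefix "100" already present; 1 new (1)
  "010110" → prefix "01011" already present; 1 new (0)
  "1111101" → prefix "11" already present; 5 new (1, 1, 1, 0, 1)
  "10010" → prefix "1001" already present; 1 new (0)
  "0100111101" → prefix "010" already present; 7 new (0, 1, 1, 1, 1, 0, 1)
Total nodes = 10 + 6 + 5 + 0 + 5 + 3 + 9 + 6 + 6 + 2 + 6 + 0 + 1 + 1 + 5 + 1 + 7 = 73

73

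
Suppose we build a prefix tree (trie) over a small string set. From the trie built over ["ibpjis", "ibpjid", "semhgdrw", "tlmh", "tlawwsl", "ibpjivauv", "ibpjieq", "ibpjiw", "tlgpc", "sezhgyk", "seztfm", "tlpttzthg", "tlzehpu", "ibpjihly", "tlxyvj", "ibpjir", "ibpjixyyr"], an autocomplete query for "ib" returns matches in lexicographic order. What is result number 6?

ibpjivauv

Words with prefix "ib", in lexicographic order: "ibpjid", "ibpjieq", "ibpjihly", "ibpjir", "ibpjis", "ibpjivauv", "ibpjiw", "ibpjixyyr"
Position 6: ibpjivauv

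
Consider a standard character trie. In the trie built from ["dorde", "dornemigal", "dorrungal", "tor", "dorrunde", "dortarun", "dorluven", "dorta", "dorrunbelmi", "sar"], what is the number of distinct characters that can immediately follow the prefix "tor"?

Follow the path "tor" to its node, then look at its outgoing edges.
No stored string extends past "tor".
That node has 0 child edges.

0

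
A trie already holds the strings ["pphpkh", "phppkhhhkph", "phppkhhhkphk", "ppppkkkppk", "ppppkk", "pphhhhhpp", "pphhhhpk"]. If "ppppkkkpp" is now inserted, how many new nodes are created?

0

Every character of "ppppkkkpp" already lies on an existing path (it is a prefix of some stored word).
No new nodes are needed: 0.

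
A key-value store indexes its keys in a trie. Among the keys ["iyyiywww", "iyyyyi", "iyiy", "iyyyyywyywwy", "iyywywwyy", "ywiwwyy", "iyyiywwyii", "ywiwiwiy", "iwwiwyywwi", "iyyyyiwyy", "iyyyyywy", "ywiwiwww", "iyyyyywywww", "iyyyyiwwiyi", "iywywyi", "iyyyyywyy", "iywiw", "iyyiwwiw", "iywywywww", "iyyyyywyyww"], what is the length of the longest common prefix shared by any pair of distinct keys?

11

The deepest shared node is where two words last agree before diverging.
"iyyyyywyyww" and "iyyyyywyywwy" agree on "iyyyyywyyww" (11 characters) before diverging; nothing deeper is shared.
Longest shared-prefix length: 11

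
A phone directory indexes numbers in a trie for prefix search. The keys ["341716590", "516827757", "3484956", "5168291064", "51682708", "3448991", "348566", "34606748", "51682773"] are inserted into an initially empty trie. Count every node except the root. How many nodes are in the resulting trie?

Trace insertions, counting only characters that open a new branch:
  "341716590" → 9 new (3, 4, 1, 7, 1, 6, 5, 9, 0)
  "516827757" → 9 new (5, 1, 6, 8, 2, 7, 7, 5, 7)
  "3484956" → prefix "34" already present; 5 new (8, 4, 9, 5, 6)
  "5168291064" → prefix "51682" already present; 5 new (9, 1, 0, 6, 4)
  "51682708" → prefix "516827" already present; 2 new (0, 8)
  "3448991" → prefix "34" already present; 5 new (4, 8, 9, 9, 1)
  "348566" → prefix "348" already present; 3 new (5, 6, 6)
  "34606748" → prefix "34" already present; 6 new (6, 0, 6, 7, 4, 8)
  "51682773" → prefix "5168277" already present; 1 new (3)
Total nodes = 9 + 9 + 5 + 5 + 2 + 5 + 3 + 6 + 1 = 45

45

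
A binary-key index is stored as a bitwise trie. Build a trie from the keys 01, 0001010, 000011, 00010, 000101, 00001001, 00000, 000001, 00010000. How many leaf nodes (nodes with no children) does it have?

6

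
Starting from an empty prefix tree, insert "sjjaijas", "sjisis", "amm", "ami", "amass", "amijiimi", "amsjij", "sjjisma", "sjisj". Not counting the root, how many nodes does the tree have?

Trace insertions, counting only characters that open a new branch:
  "sjjaijas" → 8 new (s, j, j, a, i, j, a, s)
  "sjisis" → prefix "sj" already present; 4 new (i, s, i, s)
  "amm" → 3 new (a, m, m)
  "ami" → prefix "am" already present; 1 new (i)
  "amass" → prefix "am" already present; 3 new (a, s, s)
  "amijiimi" → prefix "ami" already present; 5 new (j, i, i, m, i)
  "amsjij" → prefix "am" already present; 4 new (s, j, i, j)
  "sjjisma" → prefix "sjj" already present; 4 new (i, s, m, a)
  "sjisj" → prefix "sjis" already present; 1 new (j)
Total nodes = 8 + 4 + 3 + 1 + 3 + 5 + 4 + 4 + 1 = 33

33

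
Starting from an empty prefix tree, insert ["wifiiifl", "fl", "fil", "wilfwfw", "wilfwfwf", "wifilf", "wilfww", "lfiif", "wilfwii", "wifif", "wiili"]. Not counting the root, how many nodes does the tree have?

Insert word by word; a character creates a node only if that edge doesn't already exist:
  "wifiiifl" → 8 new (w, i, f, i, i, i, f, l)
  "fl" → 2 new (f, l)
  "fil" → prefix "f" already present; 2 new (i, l)
  "wilfwfw" → prefix "wi" already present; 5 new (l, f, w, f, w)
  "wilfwfwf" → prefix "wilfwfw" already present; 1 new (f)
  "wifilf" → prefix "wifi" already present; 2 new (l, f)
  "wilfww" → prefix "wilfw" already present; 1 new (w)
  "lfiif" → 5 new (l, f, i, i, f)
  "wilfwii" → prefix "wilfw" already present; 2 new (i, i)
  "wifif" → prefix "wifi" already present; 1 new (f)
  "wiili" → prefix "wi" already present; 3 new (i, l, i)
Total nodes = 8 + 2 + 2 + 5 + 1 + 2 + 1 + 5 + 2 + 1 + 3 = 32

32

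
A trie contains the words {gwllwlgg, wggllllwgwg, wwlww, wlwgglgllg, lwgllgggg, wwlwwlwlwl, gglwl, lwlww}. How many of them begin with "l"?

Walk to "l"; the words in its subtree are exactly those with that prefix.
Words under "l": lwgllgggg, lwlww
Count: 2

2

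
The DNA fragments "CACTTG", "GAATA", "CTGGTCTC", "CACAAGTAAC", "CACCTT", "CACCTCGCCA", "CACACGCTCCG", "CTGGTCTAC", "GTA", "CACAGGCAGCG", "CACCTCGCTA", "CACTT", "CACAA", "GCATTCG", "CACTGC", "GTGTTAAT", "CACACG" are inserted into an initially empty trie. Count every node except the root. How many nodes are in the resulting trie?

For each word, the new-node count is its length minus the longest prefix already in the trie:
  "CACTTG" → 6 new (C, A, C, T, T, G)
  "GAATA" → 5 new (G, A, A, T, A)
  "CTGGTCTC" → prefix "C" already present; 7 new (T, G, G, T, C, T, C)
  "CACAAGTAAC" → prefix "CAC" already present; 7 new (A, A, G, T, A, A, C)
  "CACCTT" → prefix "CAC" already present; 3 new (C, T, T)
  "CACCTCGCCA" → prefix "CACCT" already present; 5 new (C, G, C, C, A)
  "CACACGCTCCG" → prefix "CACA" already present; 7 new (C, G, C, T, C, C, G)
  "CTGGTCTAC" → prefix "CTGGTCT" already present; 2 new (A, C)
  "GTA" → prefix "G" already present; 2 new (T, A)
  "CACAGGCAGCG" → prefix "CACA" already present; 7 new (G, G, C, A, G, C, G)
  "CACCTCGCTA" → prefix "CACCTCGC" already present; 2 new (T, A)
  "CACTT" → prefix "CACTT" already present; 0 new (none)
  "CACAA" → prefix "CACAA" already present; 0 new (none)
  "GCATTCG" → prefix "G" already present; 6 new (C, A, T, T, C, G)
  "CACTGC" → prefix "CACT" already present; 2 new (G, C)
  "GTGTTAAT" → prefix "GT" already present; 6 new (G, T, T, A, A, T)
  "CACACG" → prefix "CACACG" already present; 0 new (none)
Total nodes = 6 + 5 + 7 + 7 + 3 + 5 + 7 + 2 + 2 + 7 + 2 + 0 + 0 + 6 + 2 + 6 + 0 = 67

67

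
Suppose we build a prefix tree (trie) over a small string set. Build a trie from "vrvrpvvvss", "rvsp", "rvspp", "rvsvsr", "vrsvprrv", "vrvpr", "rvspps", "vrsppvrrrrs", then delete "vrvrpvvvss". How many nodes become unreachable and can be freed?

7

A node on "vrvrpvvvss"'s path can go only if nothing else ends at it or branches off below it.
The suffix "rpvvvss" (7 nodes) is used only by "vrvrpvvvss"; the node for "vrv" still has the child "p", so pruning stops there.
Nodes removed: 7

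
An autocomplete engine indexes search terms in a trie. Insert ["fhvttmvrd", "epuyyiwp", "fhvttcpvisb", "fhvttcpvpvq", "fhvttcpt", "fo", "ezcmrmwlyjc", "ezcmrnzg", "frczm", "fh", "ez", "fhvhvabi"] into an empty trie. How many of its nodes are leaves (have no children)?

A leaf is a node with no children — equivalently, the end of a word that is not a proper prefix of any other stored word.
Those words: "epuyyiwp", "ezcmrmwlyjc", "ezcmrnzg", "fhvhvabi", "fhvttcpt", "fhvttcpvisb", "fhvttcpvpvq", "fhvttmvrd", "fo", "frczm"
Leaf count: 10

10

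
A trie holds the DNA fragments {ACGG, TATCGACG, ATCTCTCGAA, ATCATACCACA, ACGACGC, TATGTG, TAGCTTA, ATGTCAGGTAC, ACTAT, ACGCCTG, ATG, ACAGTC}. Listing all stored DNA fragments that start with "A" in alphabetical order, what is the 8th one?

ATG

Filter for "A…" and sort: "ACAGTC", "ACGACGC", "ACGCCTG", "ACGG", "ACTAT", "ATCATACCACA", "ATCTCTCGAA", "ATG", "ATGTCAGGTAC"
The 8th is ATG.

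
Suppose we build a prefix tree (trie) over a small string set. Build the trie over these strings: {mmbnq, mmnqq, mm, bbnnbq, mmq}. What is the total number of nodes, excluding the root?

Insert word by word; a character creates a node only if that edge doesn't already exist:
  "mmbnq" → 5 new (m, m, b, n, q)
  "mmnqq" → prefix "mm" already present; 3 new (n, q, q)
  "mm" → prefix "mm" already present; 0 new (none)
  "bbnnbq" → 6 new (b, b, n, n, b, q)
  "mmq" → prefix "mm" already present; 1 new (q)
Total nodes = 5 + 3 + 0 + 6 + 1 = 15

15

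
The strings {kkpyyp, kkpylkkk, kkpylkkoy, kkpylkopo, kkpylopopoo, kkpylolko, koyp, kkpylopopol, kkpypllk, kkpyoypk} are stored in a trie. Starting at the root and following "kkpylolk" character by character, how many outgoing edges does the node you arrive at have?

Walk "kkpylolk" from the root, arriving at one node.
Characters that immediately follow "kkpylolk" among the stored strings: {o}.
That node has 1 child edge.

1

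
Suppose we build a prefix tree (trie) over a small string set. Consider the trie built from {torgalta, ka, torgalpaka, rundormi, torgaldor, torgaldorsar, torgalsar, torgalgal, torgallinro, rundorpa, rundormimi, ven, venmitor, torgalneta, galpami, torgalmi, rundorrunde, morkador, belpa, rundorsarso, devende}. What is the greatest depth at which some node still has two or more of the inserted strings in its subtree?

9

Look for the deepest trie node that still has at least two words in its subtree.
"torgaldor" and "torgaldorsar" agree on "torgaldor" (9 characters) before diverging; nothing deeper is shared.
Longest shared-prefix length: 9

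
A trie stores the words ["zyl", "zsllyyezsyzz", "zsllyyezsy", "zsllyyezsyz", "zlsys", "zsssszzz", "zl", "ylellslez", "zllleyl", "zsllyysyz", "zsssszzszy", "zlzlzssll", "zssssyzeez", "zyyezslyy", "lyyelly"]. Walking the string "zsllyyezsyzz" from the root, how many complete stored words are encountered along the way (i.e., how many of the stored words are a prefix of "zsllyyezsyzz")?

3

Walk "zsllyyezsyzz" from the root; an end-of-word marker is hit whenever a stored word is a prefix of "zsllyyezsyzz".
Prefixes of the query that are stored words: "zsllyyezsy", "zsllyyezsyz", "zsllyyezsyzz"
Count: 3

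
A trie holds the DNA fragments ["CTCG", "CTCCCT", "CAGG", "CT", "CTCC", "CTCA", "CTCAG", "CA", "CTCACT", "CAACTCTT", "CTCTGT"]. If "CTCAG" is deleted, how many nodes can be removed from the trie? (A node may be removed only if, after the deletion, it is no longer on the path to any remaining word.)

Walk "CTCAG" from the leaf back toward the root, removing each node that no remaining word uses.
The suffix "G" (1 node) is used only by "CTCAG"; the node for "CTCA" still has the child "C", so pruning stops there.
Nodes removed: 1

1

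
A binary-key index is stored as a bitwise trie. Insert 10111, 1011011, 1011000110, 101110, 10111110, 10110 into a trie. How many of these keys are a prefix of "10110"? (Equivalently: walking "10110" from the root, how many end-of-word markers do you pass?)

Check each prefix of "10110" against the stored set — each match is an end-marker on the path.
Prefixes of the query that are stored words: "10110"
Count: 1

1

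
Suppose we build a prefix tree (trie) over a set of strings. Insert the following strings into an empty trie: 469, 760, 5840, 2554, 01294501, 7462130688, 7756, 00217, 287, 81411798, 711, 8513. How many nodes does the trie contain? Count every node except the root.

53

Trace insertions, counting only characters that open a new branch:
  "469" → 3 new (4, 6, 9)
  "760" → 3 new (7, 6, 0)
  "5840" → 4 new (5, 8, 4, 0)
  "2554" → 4 new (2, 5, 5, 4)
  "01294501" → 8 new (0, 1, 2, 9, 4, 5, 0, 1)
  "7462130688" → prefix "7" already present; 9 new (4, 6, 2, 1, 3, 0, 6, 8, 8)
  "7756" → prefix "7" already present; 3 new (7, 5, 6)
  "00217" → prefix "0" already present; 4 new (0, 2, 1, 7)
  "287" → prefix "2" already present; 2 new (8, 7)
  "81411798" → 8 new (8, 1, 4, 1, 1, 7, 9, 8)
  "711" → prefix "7" already present; 2 new (1, 1)
  "8513" → prefix "8" already present; 3 new (5, 1, 3)
Total nodes = 3 + 3 + 4 + 4 + 8 + 9 + 3 + 4 + 2 + 8 + 2 + 3 = 53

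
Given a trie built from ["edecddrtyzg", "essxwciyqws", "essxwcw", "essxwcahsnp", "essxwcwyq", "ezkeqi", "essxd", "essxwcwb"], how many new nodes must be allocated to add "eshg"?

Walking "eshg" from the root, the first 2 characters ("es") follow existing edges; "h" is the first miss.
Each of the 2 remaining characters creates one node.

2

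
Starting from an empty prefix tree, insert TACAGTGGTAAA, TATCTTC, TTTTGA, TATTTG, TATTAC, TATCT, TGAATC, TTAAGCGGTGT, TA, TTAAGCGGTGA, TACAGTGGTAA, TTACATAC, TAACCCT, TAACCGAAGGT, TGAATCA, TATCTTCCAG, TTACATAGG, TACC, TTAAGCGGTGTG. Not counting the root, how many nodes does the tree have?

66

Trace insertions, counting only characters that open a new branch:
  "TACAGTGGTAAA" → 12 new (T, A, C, A, G, T, G, G, T, A, A, A)
  "TATCTTC" → prefix "TA" already present; 5 new (T, C, T, T, C)
  "TTTTGA" → prefix "T" already present; 5 new (T, T, T, G, A)
  "TATTTG" → prefix "TAT" already present; 3 new (T, T, G)
  "TATTAC" → prefix "TATT" already present; 2 new (A, C)
  "TATCT" → prefix "TATCT" already present; 0 new (none)
  "TGAATC" → prefix "T" already present; 5 new (G, A, A, T, C)
  "TTAAGCGGTGT" → prefix "TT" already present; 9 new (A, A, G, C, G, G, T, G, T)
  "TA" → prefix "TA" already present; 0 new (none)
  "TTAAGCGGTGA" → prefix "TTAAGCGGTG" already present; 1 new (A)
  "TACAGTGGTAA" → prefix "TACAGTGGTAA" already present; 0 new (none)
  "TTACATAC" → prefix "TTA" already present; 5 new (C, A, T, A, C)
  "TAACCCT" → prefix "TA" already present; 5 new (A, C, C, C, T)
  "TAACCGAAGGT" → prefix "TAACC" already present; 6 new (G, A, A, G, G, T)
  "TGAATCA" → prefix "TGAATC" already present; 1 new (A)
  "TATCTTCCAG" → prefix "TATCTTC" already present; 3 new (C, A, G)
  "TTACATAGG" → prefix "TTACATA" already present; 2 new (G, G)
  "TACC" → prefix "TAC" already present; 1 new (C)
  "TTAAGCGGTGTG" → prefix "TTAAGCGGTGT" already present; 1 new (G)
Total nodes = 12 + 5 + 5 + 3 + 2 + 0 + 5 + 9 + 0 + 1 + 0 + 5 + 5 + 6 + 1 + 3 + 2 + 1 + 1 = 66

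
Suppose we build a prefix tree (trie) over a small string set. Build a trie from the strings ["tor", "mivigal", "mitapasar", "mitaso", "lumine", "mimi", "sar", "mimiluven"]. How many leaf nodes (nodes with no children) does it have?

Leaves are exactly the stored words that no other stored word extends.
Those words: "lumine", "mimiluven", "mitapasar", "mitaso", "mivigal", "sar", "tor"
Leaf count: 7

7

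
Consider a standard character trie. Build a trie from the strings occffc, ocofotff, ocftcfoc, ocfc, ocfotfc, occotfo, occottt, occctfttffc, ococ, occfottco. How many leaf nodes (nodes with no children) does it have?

A leaf is a node with no children — equivalently, the end of a word that is not a proper prefix of any other stored word.
Those words: "occctfttffc", "occffc", "occfottco", "occotfo", "occottt", "ocfc", "ocfotfc", "ocftcfoc", "ococ", "ocofotff"
Leaf count: 10

10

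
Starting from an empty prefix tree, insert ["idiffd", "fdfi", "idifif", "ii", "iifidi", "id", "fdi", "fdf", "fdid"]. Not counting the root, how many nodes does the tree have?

For each word, the new-node count is its length minus the longest prefix already in the trie:
  "idiffd" → 6 new (i, d, i, f, f, d)
  "fdfi" → 4 new (f, d, f, i)
  "idifif" → prefix "idif" already present; 2 new (i, f)
  "ii" → prefix "i" already present; 1 new (i)
  "iifidi" → prefix "ii" already present; 4 new (f, i, d, i)
  "id" → prefix "id" already present; 0 new (none)
  "fdi" → prefix "fd" already present; 1 new (i)
  "fdf" → prefix "fdf" already present; 0 new (none)
  "fdid" → prefix "fdi" already present; 1 new (d)
Total nodes = 6 + 4 + 2 + 1 + 4 + 0 + 1 + 0 + 1 = 19

19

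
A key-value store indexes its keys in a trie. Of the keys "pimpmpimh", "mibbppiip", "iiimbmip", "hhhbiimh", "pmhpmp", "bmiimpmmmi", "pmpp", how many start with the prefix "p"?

Walk to "p"; the words in its subtree are exactly those with that prefix.
Words under "p": pimpmpimh, pmhpmp, pmpp
Count: 3

3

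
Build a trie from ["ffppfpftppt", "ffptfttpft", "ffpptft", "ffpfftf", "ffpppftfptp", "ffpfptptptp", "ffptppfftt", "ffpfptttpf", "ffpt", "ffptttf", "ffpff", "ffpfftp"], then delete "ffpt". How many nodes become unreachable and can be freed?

0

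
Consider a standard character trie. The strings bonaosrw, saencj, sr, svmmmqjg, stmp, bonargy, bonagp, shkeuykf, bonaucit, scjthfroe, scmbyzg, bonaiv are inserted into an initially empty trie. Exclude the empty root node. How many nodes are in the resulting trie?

56

Insert word by word; a character creates a node only if that edge doesn't already exist:
  "bonaosrw" → 8 new (b, o, n, a, o, s, r, w)
  "saencj" → 6 new (s, a, e, n, c, j)
  "sr" → prefix "s" already present; 1 new (r)
  "svmmmqjg" → prefix "s" already present; 7 new (v, m, m, m, q, j, g)
  "stmp" → prefix "s" already present; 3 new (t, m, p)
  "bonargy" → prefix "bona" already present; 3 new (r, g, y)
  "bonagp" → prefix "bona" already present; 2 new (g, p)
  "shkeuykf" → prefix "s" already present; 7 new (h, k, e, u, y, k, f)
  "bonaucit" → prefix "bona" already present; 4 new (u, c, i, t)
  "scjthfroe" → prefix "s" already present; 8 new (c, j, t, h, f, r, o, e)
  "scmbyzg" → prefix "sc" already present; 5 new (m, b, y, z, g)
  "bonaiv" → prefix "bona" already present; 2 new (i, v)
Total nodes = 8 + 6 + 1 + 7 + 3 + 3 + 2 + 7 + 4 + 8 + 5 + 2 = 56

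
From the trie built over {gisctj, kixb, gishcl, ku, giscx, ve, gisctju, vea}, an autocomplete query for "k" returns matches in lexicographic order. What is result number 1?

kixb

Filter for "k…" and sort: "kixb", "ku"
The 1st is kixb.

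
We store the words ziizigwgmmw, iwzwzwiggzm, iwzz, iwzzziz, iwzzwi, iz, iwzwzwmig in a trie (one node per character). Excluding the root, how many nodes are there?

32

Count nodes per top-level branch (shared prefixes stored once):
  'i'-branch (iwzwzwiggzm, iwzwzwmig, iwzz, iwzzwi, iwzzziz, iz): 21 nodes
  'z'-branch (ziizigwgmmw): 11 nodes
Sum: 32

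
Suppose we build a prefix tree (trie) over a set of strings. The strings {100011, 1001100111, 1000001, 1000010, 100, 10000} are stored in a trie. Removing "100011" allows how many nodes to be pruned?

Walk "100011" from the leaf back toward the root, removing each node that no remaining word uses.
The suffix "11" (2 nodes) is used only by "100011"; the node for "1000" still has the child "0", so pruning stops there.
Nodes removed: 2

2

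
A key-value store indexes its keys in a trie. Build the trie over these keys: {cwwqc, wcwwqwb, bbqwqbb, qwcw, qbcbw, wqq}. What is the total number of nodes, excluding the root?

29

Insert word by word; a character creates a node only if that edge doesn't already exist:
  "cwwqc" → 5 new (c, w, w, q, c)
  "wcwwqwb" → 7 new (w, c, w, w, q, w, b)
  "bbqwqbb" → 7 new (b, b, q, w, q, b, b)
  "qwcw" → 4 new (q, w, c, w)
  "qbcbw" → prefix "q" already present; 4 new (b, c, b, w)
  "wqq" → prefix "w" already present; 2 new (q, q)
Total nodes = 5 + 7 + 7 + 4 + 4 + 2 = 29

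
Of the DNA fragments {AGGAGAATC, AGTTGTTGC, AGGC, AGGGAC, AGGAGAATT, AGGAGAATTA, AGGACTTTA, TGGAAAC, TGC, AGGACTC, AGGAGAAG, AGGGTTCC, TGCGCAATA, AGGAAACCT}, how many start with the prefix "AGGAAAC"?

Filter for entries beginning with "AGGAAAC":
Words under "AGGAAAC": AGGAAACCT
Count: 1

1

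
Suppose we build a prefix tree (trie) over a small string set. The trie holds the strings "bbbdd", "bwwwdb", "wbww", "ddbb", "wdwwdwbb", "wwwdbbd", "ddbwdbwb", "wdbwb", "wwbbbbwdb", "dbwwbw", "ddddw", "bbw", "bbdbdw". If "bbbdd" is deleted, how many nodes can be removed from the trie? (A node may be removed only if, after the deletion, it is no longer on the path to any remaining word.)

3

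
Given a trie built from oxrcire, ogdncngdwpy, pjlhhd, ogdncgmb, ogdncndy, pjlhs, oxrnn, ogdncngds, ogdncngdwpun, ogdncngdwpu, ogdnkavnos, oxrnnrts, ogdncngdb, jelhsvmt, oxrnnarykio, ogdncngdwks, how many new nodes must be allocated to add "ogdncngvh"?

"ogdncng" is already a path in the trie; the remaining "vh" must be added.
Each of the 2 remaining characters creates one node.

2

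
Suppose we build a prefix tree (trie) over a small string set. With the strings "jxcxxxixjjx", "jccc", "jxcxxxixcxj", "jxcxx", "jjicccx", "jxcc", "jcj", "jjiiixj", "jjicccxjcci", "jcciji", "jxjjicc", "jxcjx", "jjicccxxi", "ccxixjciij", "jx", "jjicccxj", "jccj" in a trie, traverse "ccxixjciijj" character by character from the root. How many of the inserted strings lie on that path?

1

Check each prefix of "ccxixjciijj" against the stored set — each match is an end-marker on the path.
Prefixes of the query that are stored words: "ccxixjciij"
Count: 1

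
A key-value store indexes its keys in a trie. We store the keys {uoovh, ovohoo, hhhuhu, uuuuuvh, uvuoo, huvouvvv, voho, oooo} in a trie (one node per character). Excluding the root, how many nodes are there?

41

Count nodes per top-level branch (shared prefixes stored once):
  'h'-branch (hhhuhu, huvouvvv): 13 nodes
  'o'-branch (oooo, ovohoo): 9 nodes
  'u'-branch (uoovh, uuuuuvh, uvuoo): 15 nodes
  'v'-branch (voho): 4 nodes
Sum: 41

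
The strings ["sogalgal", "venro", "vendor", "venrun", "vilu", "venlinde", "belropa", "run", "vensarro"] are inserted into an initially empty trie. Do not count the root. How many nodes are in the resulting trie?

Insert word by word; a character creates a node only if that edge doesn't already exist:
  "sogalgal" → 8 new (s, o, g, a, l, g, a, l)
  "venro" → 5 new (v, e, n, r, o)
  "vendor" → prefix "ven" already present; 3 new (d, o, r)
  "venrun" → prefix "venr" already present; 2 new (u, n)
  "vilu" → prefix "v" already present; 3 new (i, l, u)
  "venlinde" → prefix "ven" already present; 5 new (l, i, n, d, e)
  "belropa" → 7 new (b, e, l, r, o, p, a)
  "run" → 3 new (r, u, n)
  "vensarro" → prefix "ven" already present; 5 new (s, a, r, r, o)
Total nodes = 8 + 5 + 3 + 2 + 3 + 5 + 7 + 3 + 5 = 41

41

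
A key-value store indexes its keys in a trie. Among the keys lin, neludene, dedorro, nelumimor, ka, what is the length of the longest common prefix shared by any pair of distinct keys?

4

The deepest shared node is where two words last agree before diverging.
"neludene" and "nelumimor" agree on "nelu" (4 characters) before diverging; nothing deeper is shared.
Longest shared-prefix length: 4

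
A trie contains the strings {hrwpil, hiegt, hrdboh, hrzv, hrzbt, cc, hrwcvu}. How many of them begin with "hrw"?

2

Walk to "hrw"; the words in its subtree are exactly those with that prefix.
Words under "hrw": hrwcvu, hrwpil
Count: 2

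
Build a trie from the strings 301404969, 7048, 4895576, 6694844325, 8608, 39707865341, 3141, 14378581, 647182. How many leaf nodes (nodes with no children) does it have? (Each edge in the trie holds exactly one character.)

9

Leaves are exactly the stored words that no other stored word extends.
Those words: "14378581", "301404969", "3141", "39707865341", "4895576", "647182", "6694844325", "7048", "8608"
Leaf count: 9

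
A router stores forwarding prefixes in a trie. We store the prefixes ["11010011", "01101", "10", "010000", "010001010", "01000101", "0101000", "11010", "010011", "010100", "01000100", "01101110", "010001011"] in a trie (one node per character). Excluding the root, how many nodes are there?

Trie structure (* marks end of a word):
(root)
├─ 0
│  └─ 1
│     ├─ 0
│     │  ├─ 0
│     │  │  ├─ 0
│     │  │  │  ├─ 0 *
│     │  │  │  └─ 1
│     │  │  │     └─ 0
│     │  │  │        ├─ 0 *
│     │  │  │        └─ 1 *
│     │  │  │           ├─ 0 *
│     │  │  │           └─ 1 *
│     │  │  └─ 1
│     │  │     └─ 1 *
│     │  └─ 1
│     │     └─ 0
│     │        └─ 0 *
│     │           └─ 0 *
│     └─ 1
│        └─ 0
│           └─ 1 *
│              └─ 1
│                 └─ 1
│                    └─ 0 *
└─ 1
   ├─ 0 *
   └─ 1
      └─ 0
         └─ 1
            └─ 0 *
               └─ 0
                  └─ 1
                     └─ 1 *
Counting every labelled node above: 33.

33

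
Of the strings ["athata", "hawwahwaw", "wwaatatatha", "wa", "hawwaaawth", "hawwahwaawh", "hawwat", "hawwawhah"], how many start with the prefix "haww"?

5

Filter for entries beginning with "haww":
Matches: "hawwaaawth", "hawwahwaawh", "hawwahwaw", "hawwat", "hawwawhah"
Count: 5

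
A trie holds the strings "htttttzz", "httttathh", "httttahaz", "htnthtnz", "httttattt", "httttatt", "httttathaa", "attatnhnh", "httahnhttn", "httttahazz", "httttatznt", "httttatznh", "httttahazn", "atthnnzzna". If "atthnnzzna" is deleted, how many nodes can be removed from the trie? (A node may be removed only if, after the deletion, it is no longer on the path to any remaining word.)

7

After clearing the end-marker at "atthnnzzna", prune upward until reaching a node still needed by another word.
The suffix "hnnzzna" (7 nodes) is used only by "atthnnzzna"; the node for "att" still has the child "a", so pruning stops there.
Nodes removed: 7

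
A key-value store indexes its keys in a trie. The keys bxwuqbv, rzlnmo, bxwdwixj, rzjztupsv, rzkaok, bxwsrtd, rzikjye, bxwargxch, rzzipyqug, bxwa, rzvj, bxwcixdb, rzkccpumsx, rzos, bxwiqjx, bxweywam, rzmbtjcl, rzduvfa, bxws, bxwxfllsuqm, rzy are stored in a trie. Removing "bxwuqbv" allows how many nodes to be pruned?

4

A node on "bxwuqbv"'s path can go only if nothing else ends at it or branches off below it.
The suffix "uqbv" (4 nodes) is used only by "bxwuqbv"; the node for "bxw" still has the child "d", so pruning stops there.
Nodes removed: 4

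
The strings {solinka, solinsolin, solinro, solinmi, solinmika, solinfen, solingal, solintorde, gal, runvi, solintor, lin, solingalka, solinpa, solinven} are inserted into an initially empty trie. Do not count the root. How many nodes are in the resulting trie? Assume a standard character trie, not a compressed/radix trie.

Count nodes per top-level branch (shared prefixes stored once):
  'g'-branch (gal): 3 nodes
  'l'-branch (lin): 3 nodes
  'r'-branch (runvi): 5 nodes
  's'-branch (solinfen, solingal, solingalka, solinka, solinmi, solinmika, solinpa, solinro, solinsolin, solintor, solintorde, solinven): 36 nodes
Sum: 47

47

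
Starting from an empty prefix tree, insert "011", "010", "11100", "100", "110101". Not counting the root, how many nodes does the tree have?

Trace insertions, counting only characters that open a new branch:
  "011" → 3 new (0, 1, 1)
  "010" → prefix "01" already present; 1 new (0)
  "11100" → 5 new (1, 1, 1, 0, 0)
  "100" → prefix "1" already present; 2 new (0, 0)
  "110101" → prefix "11" already present; 4 new (0, 1, 0, 1)
Total nodes = 3 + 1 + 5 + 2 + 4 = 15

15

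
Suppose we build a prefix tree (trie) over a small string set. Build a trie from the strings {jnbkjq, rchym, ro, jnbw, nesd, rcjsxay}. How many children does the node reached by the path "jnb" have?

The children of the "jnb" node are the distinct next characters among strings starting with "jnb".
Characters that immediately follow "jnb" among the stored strings: {k, w}.
That node has 2 child edges.

2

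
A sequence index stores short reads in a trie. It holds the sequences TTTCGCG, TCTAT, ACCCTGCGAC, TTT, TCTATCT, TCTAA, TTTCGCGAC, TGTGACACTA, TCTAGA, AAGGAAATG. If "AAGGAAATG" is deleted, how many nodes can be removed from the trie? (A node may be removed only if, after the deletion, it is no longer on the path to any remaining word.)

8

After clearing the end-marker at "AAGGAAATG", prune upward until reaching a node still needed by another word.
The suffix "AGGAAATG" (8 nodes) is used only by "AAGGAAATG"; the node for "A" still has the child "C", so pruning stops there.
Nodes removed: 8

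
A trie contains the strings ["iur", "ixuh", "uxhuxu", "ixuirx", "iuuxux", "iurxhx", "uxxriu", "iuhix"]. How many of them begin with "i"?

6

Traverse to the node for "i", then collect every word in that subtree.
Words under "i": iuhix, iur, iurxhx, iuuxux, ixuh, ixuirx
Count: 6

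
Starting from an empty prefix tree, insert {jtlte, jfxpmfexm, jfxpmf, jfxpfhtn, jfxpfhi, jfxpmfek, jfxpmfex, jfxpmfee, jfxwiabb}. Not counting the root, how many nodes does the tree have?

25

Trace insertions, counting only characters that open a new branch:
  "jtlte" → 5 new (j, t, l, t, e)
  "jfxpmfexm" → prefix "j" already present; 8 new (f, x, p, m, f, e, x, m)
  "jfxpmf" → prefix "jfxpmf" already present; 0 new (none)
  "jfxpfhtn" → prefix "jfxp" already present; 4 new (f, h, t, n)
  "jfxpfhi" → prefix "jfxpfh" already present; 1 new (i)
  "jfxpmfek" → prefix "jfxpmfe" already present; 1 new (k)
  "jfxpmfex" → prefix "jfxpmfex" already present; 0 new (none)
  "jfxpmfee" → prefix "jfxpmfe" already present; 1 new (e)
  "jfxwiabb" → prefix "jfx" already present; 5 new (w, i, a, b, b)
Total nodes = 5 + 8 + 0 + 4 + 1 + 1 + 0 + 1 + 5 = 25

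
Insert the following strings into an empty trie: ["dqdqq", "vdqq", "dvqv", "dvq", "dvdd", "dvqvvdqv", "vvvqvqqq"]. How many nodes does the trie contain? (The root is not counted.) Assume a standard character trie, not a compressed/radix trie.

25

Count nodes per top-level branch (shared prefixes stored once):
  'd'-branch (dqdqq, dvdd, dvq, dvqv, dvqvvdqv): 14 nodes
  'v'-branch (vdqq, vvvqvqqq): 11 nodes
Sum: 25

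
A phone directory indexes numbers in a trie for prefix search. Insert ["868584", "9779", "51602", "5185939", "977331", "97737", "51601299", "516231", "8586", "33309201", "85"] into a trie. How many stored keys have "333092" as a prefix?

Walk to "333092"; the words in its subtree are exactly those with that prefix.
Words under "333092": 33309201
Count: 1

1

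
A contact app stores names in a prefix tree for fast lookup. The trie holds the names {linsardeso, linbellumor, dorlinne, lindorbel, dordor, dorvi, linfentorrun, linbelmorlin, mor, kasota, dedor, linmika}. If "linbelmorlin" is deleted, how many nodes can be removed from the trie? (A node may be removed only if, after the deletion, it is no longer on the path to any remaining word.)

Walk "linbelmorlin" from the leaf back toward the root, removing each node that no remaining word uses.
The suffix "morlin" (6 nodes) is used only by "linbelmorlin"; the node for "linbel" still has the child "l", so pruning stops there.
Nodes removed: 6

6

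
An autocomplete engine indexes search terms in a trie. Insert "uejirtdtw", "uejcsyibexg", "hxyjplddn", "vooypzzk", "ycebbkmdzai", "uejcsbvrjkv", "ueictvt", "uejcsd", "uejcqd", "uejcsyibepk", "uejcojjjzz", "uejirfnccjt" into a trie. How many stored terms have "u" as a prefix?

9

Walk to "u"; the words in its subtree are exactly those with that prefix.
Words under "u": ueictvt, uejcojjjzz, uejcqd, uejcsbvrjkv, uejcsd, uejcsyibepk, uejcsyibexg, uejirfnccjt, uejirtdtw
Count: 9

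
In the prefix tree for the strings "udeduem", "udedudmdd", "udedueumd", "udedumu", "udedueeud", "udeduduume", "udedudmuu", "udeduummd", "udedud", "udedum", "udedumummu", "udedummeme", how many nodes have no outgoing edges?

A leaf is a node with no children — equivalently, the end of a word that is not a proper prefix of any other stored word.
Those words: "udedudmdd", "udedudmuu", "udeduduume", "udedueeud", "udeduem", "udedueumd", "udedummeme", "udedumummu", "udeduummd"
Leaf count: 9

9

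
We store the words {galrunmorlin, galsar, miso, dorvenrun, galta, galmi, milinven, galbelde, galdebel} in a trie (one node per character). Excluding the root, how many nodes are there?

Count nodes per top-level branch (shared prefixes stored once):
  'd'-branch (dorvenrun): 9 nodes
  'g'-branch (galbelde, galdebel, galmi, galrunmorlin, galsar, galta): 29 nodes
  'm'-branch (milinven, miso): 10 nodes
Sum: 48

48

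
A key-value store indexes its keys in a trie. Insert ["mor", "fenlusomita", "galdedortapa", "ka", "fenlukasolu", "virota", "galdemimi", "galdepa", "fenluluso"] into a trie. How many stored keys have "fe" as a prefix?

3

Walk to "fe"; the words in its subtree are exactly those with that prefix.
Words under "fe": fenlukasolu, fenluluso, fenlusomita
Count: 3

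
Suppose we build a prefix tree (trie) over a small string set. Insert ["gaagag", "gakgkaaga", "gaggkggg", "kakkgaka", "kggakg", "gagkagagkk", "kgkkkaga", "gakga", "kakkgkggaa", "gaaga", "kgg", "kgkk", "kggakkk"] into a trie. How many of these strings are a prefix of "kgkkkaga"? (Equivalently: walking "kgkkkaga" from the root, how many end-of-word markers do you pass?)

2

Walk "kgkkkaga" from the root; an end-of-word marker is hit whenever a stored word is a prefix of "kgkkkaga".
Prefixes of the query that are stored words: "kgkk", "kgkkkaga"
Count: 2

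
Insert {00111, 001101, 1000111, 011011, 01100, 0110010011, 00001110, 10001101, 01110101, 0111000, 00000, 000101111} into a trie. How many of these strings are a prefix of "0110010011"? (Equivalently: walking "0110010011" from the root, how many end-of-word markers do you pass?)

Check each prefix of "0110010011" against the stored set — each match is an end-marker on the path.
Prefixes of the query that are stored words: "01100", "0110010011"
Count: 2

2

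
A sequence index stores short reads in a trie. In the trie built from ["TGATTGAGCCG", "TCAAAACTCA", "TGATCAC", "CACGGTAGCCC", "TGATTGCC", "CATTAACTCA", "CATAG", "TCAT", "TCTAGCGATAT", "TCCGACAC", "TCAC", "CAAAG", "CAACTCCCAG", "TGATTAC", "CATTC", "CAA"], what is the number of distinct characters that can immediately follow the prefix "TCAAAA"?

1

Walk "TCAAAA" from the root, arriving at one node.
Distinct next characters after "TCAAAA": C.
That node has 1 child edge.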